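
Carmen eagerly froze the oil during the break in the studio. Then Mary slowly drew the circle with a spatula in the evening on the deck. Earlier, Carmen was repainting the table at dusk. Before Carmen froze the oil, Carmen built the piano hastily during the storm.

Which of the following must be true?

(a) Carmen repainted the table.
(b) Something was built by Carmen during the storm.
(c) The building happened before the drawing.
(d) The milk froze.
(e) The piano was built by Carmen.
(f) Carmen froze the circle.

(b), (c), (e)

(a) Not entailed — 'was repainting' is progressive on an accomplishment; it does not entail the completed 'repainted'.
(b) Entailed — dropping 'hastily' and generalizing the patient leaves a sub-description the original still satisfies.
(c) Entailed — the narrative places the building before the drawing.
(d) Not entailed — the oil is what froze, not the milk.
(e) Entailed — this follows by dropping conjuncts from the building event's description.
(f) Not entailed — Carmen froze the oil, not the circle; the circle belongs to the drawing event.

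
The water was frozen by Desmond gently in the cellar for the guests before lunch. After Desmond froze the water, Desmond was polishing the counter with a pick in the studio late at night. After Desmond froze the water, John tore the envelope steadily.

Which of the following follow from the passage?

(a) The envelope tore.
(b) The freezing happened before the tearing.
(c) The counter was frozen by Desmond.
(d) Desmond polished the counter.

(a) Entailed — 'John tore the envelope' is causative; it entails the inchoative 'the envelope tore'.
(b) Entailed — the narrative places the freezing before the tearing.
(c) Not entailed — Desmond froze the water, not the counter; the counter belongs to the polishing event.
(d) Entailed — 'polish' is an activity; 'was polishing' entails that some polishing happened, so 'polished' holds.

(a), (b), (d)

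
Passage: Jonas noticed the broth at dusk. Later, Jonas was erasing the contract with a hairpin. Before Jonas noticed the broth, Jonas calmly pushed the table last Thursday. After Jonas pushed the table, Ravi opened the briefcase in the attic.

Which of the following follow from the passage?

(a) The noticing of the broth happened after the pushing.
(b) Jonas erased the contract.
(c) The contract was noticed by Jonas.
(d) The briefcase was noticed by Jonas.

(a) Entailed — the narrative places the pushing before the noticing.
(b) Not entailed — 'was erasing' is progressive on an accomplishment; it does not entail the completed 'erased'.
(c) Not entailed — Jonas noticed the broth, not the contract; the contract belongs to the erasing event.
(d) Not entailed — Jonas noticed the broth, not the briefcase; the briefcase belongs to the opening event.

(a)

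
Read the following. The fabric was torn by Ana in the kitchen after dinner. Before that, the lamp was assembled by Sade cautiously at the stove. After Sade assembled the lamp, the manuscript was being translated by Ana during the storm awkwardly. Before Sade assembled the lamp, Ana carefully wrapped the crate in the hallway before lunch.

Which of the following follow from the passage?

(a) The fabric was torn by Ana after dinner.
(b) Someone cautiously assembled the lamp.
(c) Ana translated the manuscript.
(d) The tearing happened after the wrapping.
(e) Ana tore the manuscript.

(a), (b), (d)

(a) Entailed — every conjunct here is already in the original tearing event.
(b) Entailed — dropping 'at the stove' and generalizing the agent leaves a sub-description the original still satisfies.
(c) Not entailed — 'was translating' is progressive on an accomplishment; it does not entail the completed 'translated'.
(d) Entailed — the narrative places the wrapping before the tearing.
(e) Not entailed — Ana tore the fabric, not the manuscript; the manuscript belongs to the translating event.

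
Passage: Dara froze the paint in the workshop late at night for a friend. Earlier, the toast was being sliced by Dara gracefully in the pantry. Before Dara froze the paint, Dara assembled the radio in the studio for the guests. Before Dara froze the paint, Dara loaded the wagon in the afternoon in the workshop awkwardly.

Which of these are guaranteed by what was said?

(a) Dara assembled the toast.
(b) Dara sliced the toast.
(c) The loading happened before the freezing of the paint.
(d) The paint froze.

(c), (d)

(a) Not entailed — Dara assembled the radio, not the toast; the toast belongs to the slicing event.
(b) Not entailed — 'was slicing' is progressive on an accomplishment; it does not entail the completed 'sliced'.
(c) Entailed — the narrative places the loading before the freezing.
(d) Entailed — 'Dara froze the paint' is causative; it entails the inchoative 'the paint froze'.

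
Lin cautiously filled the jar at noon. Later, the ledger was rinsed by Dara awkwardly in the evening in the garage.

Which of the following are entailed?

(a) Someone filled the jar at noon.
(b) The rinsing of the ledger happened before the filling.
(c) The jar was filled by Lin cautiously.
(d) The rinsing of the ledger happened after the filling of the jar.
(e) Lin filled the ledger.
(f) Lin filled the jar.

(a), (c), (d), (f)

(a) Entailed — every conjunct here is already in the original filling event.
(b) Not entailed — the narrative places the filling before the rinsing, not after.
(c) Entailed — every conjunct here is already in the original filling event.
(d) Entailed — the narrative places the filling before the rinsing.
(e) Not entailed — Lin filled the jar, not the ledger; the ledger belongs to the rinsing event.
(f) Entailed — this follows by dropping conjuncts from the filling event's description.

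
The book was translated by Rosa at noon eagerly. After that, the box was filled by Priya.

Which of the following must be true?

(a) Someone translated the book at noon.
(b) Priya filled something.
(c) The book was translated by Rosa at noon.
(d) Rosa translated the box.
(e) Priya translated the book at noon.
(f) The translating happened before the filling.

(a) Entailed — this follows by dropping conjuncts from the translating event's description.
(b) Entailed — the original entails any weakening of itself; this just generalizes the patient.
(c) Entailed — the original entails any weakening of itself; this just drops 'eagerly'.
(d) Not entailed — Rosa translated the book, not the box; the box belongs to the filling event.
(e) Not entailed — the passage has Rosa translating the book, not Priya.
(f) Entailed — the narrative places the translating before the filling.

(a), (b), (c), (f)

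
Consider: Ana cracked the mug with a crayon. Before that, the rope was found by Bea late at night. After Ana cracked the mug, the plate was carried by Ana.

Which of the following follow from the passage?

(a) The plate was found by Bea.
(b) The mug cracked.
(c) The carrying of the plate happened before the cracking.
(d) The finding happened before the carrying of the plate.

(a) Not entailed — Bea found the rope, not the plate; the plate belongs to the carrying event.
(b) Entailed — 'Ana cracked the mug' is causative; it entails the inchoative 'the mug cracked'.
(c) Not entailed — the narrative places the cracking before the carrying, not after.
(d) Entailed — the narrative places the finding before the carrying.

(b), (d)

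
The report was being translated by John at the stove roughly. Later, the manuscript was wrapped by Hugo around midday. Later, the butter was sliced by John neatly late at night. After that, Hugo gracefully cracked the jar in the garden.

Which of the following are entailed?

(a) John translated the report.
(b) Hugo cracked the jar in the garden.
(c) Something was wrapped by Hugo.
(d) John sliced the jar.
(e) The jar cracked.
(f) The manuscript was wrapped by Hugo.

(b), (c), (e), (f)

(a) Not entailed — 'was translating' is progressive on an accomplishment; it does not entail the completed 'translated'.
(b) Entailed — the original entails any weakening of itself; this just drops 'gracefully'.
(c) Entailed — this follows by dropping conjuncts from the wrapping event's description.
(d) Not entailed — John sliced the butter, not the jar; the jar belongs to the cracking event.
(e) Entailed — 'Hugo cracked the jar' is causative; it entails the inchoative 'the jar cracked'.
(f) Entailed — every conjunct here is already in the original wrapping event.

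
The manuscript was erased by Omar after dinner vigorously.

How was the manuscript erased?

vigorously

'vigorously' marks the manner of the erasing event.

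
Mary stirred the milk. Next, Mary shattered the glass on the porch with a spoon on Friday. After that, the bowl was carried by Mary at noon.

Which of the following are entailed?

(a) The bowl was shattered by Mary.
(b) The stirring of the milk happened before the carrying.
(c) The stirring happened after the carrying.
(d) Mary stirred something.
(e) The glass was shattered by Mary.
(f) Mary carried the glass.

(b), (d), (e)

(a) Not entailed — Mary shattered the glass, not the bowl; the bowl belongs to the carrying event.
(b) Entailed — the narrative places the stirring before the carrying.
(c) Not entailed — the narrative places the stirring before the carrying, not after.
(d) Entailed — every conjunct here is already in the original stirring event.
(e) Entailed — every conjunct here is already in the original shattering event.
(f) Not entailed — Mary carried the bowl, not the glass; the glass belongs to the shattering event.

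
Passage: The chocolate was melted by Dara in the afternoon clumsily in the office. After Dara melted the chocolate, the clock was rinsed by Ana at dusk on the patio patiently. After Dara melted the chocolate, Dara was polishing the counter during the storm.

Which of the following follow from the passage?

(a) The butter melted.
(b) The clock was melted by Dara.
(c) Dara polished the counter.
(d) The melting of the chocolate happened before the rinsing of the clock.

(a) Not entailed — the chocolate is what melted, not the butter.
(b) Not entailed — Dara melted the chocolate, not the clock; the clock belongs to the rinsing event.
(c) Entailed — 'polish' is an activity; 'was polishing' entails that some polishing happened, so 'polished' holds.
(d) Entailed — the narrative places the melting before the rinsing.

(c), (d)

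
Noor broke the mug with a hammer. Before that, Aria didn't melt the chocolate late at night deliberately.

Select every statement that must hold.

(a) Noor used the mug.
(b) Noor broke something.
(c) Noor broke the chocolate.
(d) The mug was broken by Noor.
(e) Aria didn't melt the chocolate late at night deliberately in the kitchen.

(a) Not entailed — the mug is the patient, not an instrument — Noor used a hammer.
(b) Entailed — this follows by dropping conjuncts from the breaking event's description.
(c) Not entailed — Noor broke the mug, not the chocolate; the chocolate belongs to the melting event.
(d) Entailed — this follows by dropping conjuncts from the breaking event's description.
(e) Entailed — under negation, adding a further restriction is entailed: if no such melting event occurred, none occurred in the kitchen either.

(b), (d), (e)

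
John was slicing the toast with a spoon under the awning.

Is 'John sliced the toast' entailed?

no

'was slicing' is progressive; for an accomplishment like 'slice the toast', it doesn't entail completion.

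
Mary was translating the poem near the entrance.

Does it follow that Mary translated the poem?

'was translating' is progressive; for an accomplishment like 'translate the poem', it doesn't entail completion.

no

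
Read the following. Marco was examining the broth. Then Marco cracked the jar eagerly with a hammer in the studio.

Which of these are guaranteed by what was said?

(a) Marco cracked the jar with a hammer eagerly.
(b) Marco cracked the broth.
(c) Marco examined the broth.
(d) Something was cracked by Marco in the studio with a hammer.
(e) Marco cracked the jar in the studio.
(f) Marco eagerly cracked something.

(a), (c), (d), (e), (f)

(a) Entailed — every conjunct here is already in the original cracking event.
(b) Not entailed — Marco cracked the jar, not the broth; the broth belongs to the examining event.
(c) Entailed — 'examine' is an activity; 'was examining' entails that some examining happened, so 'examined' holds.
(d) Entailed — this follows by dropping conjuncts from the cracking event's description.
(e) Entailed — this follows by dropping conjuncts from the cracking event's description.
(f) Entailed — the original entails any weakening of itself; this just drops 'with a hammer', 'in the studio' and generalizes the patient.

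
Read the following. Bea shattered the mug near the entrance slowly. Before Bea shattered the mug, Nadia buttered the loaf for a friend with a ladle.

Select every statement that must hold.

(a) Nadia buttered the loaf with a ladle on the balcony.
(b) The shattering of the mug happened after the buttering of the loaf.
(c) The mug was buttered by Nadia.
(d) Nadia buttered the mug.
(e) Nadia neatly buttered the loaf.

(b)

(a) Not entailed — 'on the balcony' adds information not in the original event.
(b) Entailed — the narrative places the buttering before the shattering.
(c) Not entailed — Nadia buttered the loaf, not the mug; the mug belongs to the shattering event.
(d) Not entailed — Nadia buttered the loaf, not the mug; the mug belongs to the shattering event.
(e) Not entailed — 'neatly' adds information not in the original event.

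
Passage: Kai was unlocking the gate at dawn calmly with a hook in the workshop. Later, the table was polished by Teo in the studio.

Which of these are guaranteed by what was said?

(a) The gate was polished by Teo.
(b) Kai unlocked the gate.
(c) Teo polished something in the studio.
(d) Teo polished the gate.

(c)

(a) Not entailed — Teo polished the table, not the gate; the gate belongs to the unlocking event.
(b) Not entailed — 'was unlocking' is progressive on an accomplishment; it does not entail the completed 'unlocked'.
(c) Entailed — this follows by dropping conjuncts from the polishing event's description.
(d) Not entailed — Teo polished the table, not the gate; the gate belongs to the unlocking event.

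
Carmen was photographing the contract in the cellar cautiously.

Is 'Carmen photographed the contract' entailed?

no

'was photographing' is progressive; for an accomplishment like 'photograph the contract', it doesn't entail completion.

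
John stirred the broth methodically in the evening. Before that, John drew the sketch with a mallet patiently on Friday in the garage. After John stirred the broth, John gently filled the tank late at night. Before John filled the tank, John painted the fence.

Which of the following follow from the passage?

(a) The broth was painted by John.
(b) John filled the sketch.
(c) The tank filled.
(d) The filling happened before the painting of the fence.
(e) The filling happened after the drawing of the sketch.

(a) Not entailed — John painted the fence, not the broth; the broth belongs to the stirring event.
(b) Not entailed — John filled the tank, not the sketch; the sketch belongs to the drawing event.
(c) Entailed — 'John filled the tank' is causative; it entails the inchoative 'the tank filled'.
(d) Not entailed — the narrative places the painting before the filling, not after.
(e) Entailed — the narrative places the drawing before the filling.

(c), (e)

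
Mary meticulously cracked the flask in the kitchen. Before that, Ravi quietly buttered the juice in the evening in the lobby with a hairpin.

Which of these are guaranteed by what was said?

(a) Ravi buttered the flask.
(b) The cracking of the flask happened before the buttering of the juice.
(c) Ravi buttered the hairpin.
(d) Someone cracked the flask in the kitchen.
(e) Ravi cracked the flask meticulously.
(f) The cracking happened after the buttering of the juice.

(d), (f)

(a) Not entailed — Ravi buttered the juice, not the flask; the flask belongs to the cracking event.
(b) Not entailed — the narrative places the buttering before the cracking, not after.
(c) Not entailed — the hairpin is the instrument, not what was buttered.
(d) Entailed — the original entails any weakening of itself; this just drops 'meticulously' and generalizes the agent.
(e) Not entailed — the passage has Mary cracking the flask, not Ravi.
(f) Entailed — the narrative places the buttering before the cracking.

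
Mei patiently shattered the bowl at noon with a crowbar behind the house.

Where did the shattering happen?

'behind the house' marks the location of the shattering event.

behind the house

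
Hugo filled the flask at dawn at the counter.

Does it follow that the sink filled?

Nothing is said about any sink; only the flask is affected.

no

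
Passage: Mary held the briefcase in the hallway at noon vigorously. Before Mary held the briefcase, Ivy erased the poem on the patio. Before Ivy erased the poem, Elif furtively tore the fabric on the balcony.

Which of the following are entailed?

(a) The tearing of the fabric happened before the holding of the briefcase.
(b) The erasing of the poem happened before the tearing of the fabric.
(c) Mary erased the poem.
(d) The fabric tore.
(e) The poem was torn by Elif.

(a) Entailed — the narrative places the tearing before the holding.
(b) Not entailed — the narrative places the tearing before the erasing, not after.
(c) Not entailed — the passage has Ivy erasing the poem, not Mary.
(d) Entailed — 'Elif tore the fabric' is causative; it entails the inchoative 'the fabric tore'.
(e) Not entailed — Elif tore the fabric, not the poem; the poem belongs to the erasing event.

(a), (d)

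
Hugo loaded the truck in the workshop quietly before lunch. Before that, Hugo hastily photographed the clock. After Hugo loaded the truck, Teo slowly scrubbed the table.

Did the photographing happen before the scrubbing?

The narrative orders the photographing before the scrubbing.

yes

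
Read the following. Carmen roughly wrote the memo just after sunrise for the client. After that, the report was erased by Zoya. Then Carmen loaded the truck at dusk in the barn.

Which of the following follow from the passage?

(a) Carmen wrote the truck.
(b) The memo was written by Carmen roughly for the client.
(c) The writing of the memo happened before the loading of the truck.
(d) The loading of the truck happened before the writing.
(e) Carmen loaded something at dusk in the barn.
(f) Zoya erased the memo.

(a) Not entailed — Carmen wrote the memo, not the truck; the truck belongs to the loading event.
(b) Entailed — the original entails any weakening of itself; this just drops 'just after sunrise'.
(c) Entailed — the narrative places the writing before the loading.
(d) Not entailed — the narrative places the writing before the loading, not after.
(e) Entailed — every conjunct here is already in the original loading event.
(f) Not entailed — Zoya erased the report, not the memo; the memo belongs to the writing event.

(b), (c), (e)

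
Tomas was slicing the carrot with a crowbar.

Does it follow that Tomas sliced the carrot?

'was slicing' is progressive; for an accomplishment like 'slice the carrot', it doesn't entail completion.

no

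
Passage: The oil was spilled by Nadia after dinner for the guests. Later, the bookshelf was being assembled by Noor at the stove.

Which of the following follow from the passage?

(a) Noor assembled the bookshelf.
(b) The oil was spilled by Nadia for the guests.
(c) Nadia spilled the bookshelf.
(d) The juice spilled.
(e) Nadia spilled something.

(b), (e)

(a) Not entailed — 'was assembling' is progressive on an accomplishment; it does not entail the completed 'assembled'.
(b) Entailed — this follows by dropping conjuncts from the spilling event's description.
(c) Not entailed — Nadia spilled the oil, not the bookshelf; the bookshelf belongs to the assembling event.
(d) Not entailed — the oil is what spilled, not the juice.
(e) Entailed — dropping 'after dinner', 'for the guests' and generalizing the patient leaves a sub-description the original still satisfies.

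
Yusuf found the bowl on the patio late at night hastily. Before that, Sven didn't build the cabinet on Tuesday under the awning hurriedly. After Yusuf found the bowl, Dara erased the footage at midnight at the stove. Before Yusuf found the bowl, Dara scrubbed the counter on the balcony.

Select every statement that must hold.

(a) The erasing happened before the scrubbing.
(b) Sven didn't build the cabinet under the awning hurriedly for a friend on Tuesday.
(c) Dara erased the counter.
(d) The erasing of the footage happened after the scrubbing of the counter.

(b), (d)

(a) Not entailed — the narrative places the scrubbing before the erasing, not after.
(b) Entailed — under negation, adding a further restriction is entailed: if no such building event occurred, none occurred for a friend either.
(c) Not entailed — Dara erased the footage, not the counter; the counter belongs to the scrubbing event.
(d) Entailed — the narrative places the scrubbing before the erasing.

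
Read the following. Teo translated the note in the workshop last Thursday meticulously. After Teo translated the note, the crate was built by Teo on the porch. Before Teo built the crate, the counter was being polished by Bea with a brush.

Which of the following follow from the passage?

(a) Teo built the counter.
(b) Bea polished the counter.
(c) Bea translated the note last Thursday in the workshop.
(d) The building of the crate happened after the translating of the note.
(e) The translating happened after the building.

(a) Not entailed — Teo built the crate, not the counter; the counter belongs to the polishing event.
(b) Entailed — 'polish' is an activity; 'was polishing' entails that some polishing happened, so 'polished' holds.
(c) Not entailed — the passage has Teo translating the note, not Bea.
(d) Entailed — the narrative places the translating before the building.
(e) Not entailed — the narrative places the translating before the building, not after.

(b), (d)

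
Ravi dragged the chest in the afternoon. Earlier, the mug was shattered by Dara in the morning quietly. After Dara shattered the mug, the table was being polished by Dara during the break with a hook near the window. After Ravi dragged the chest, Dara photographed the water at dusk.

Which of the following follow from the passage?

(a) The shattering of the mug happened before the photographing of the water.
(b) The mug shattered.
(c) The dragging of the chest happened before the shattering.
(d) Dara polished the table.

(a), (b), (d)

(a) Entailed — the narrative places the shattering before the photographing.
(b) Entailed — 'Dara shattered the mug' is causative; it entails the inchoative 'the mug shattered'.
(c) Not entailed — the narrative places the shattering before the dragging, not after.
(d) Entailed — 'polish' is an activity; 'was polishing' entails that some polishing happened, so 'polished' holds.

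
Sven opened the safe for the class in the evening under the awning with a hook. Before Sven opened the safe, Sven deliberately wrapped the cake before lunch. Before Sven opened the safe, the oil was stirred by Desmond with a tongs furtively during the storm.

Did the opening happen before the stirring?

no

The narrative orders the stirring before the opening.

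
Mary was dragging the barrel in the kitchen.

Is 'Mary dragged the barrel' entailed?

'drag' is atelic; if Mary was dragging the barrel, then Mary dragged the barrel (for some time).

yes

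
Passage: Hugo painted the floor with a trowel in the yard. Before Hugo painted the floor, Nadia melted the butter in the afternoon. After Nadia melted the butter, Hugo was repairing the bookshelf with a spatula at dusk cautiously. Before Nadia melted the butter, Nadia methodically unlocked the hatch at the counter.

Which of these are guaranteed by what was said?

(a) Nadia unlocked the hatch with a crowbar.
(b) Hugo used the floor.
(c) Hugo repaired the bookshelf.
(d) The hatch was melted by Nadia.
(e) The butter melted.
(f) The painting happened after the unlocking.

(a) Not entailed — 'with a crowbar' adds information not in the original event.
(b) Not entailed — the floor is the patient, not an instrument — Hugo used a trowel.
(c) Not entailed — 'was repairing' is progressive on an accomplishment; it does not entail the completed 'repaired'.
(d) Not entailed — Nadia melted the butter, not the hatch; the hatch belongs to the unlocking event.
(e) Entailed — 'Nadia melted the butter' is causative; it entails the inchoative 'the butter melted'.
(f) Entailed — the narrative places the unlocking before the painting.

(e), (f)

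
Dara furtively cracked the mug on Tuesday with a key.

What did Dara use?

a key

'with a key' marks the instrument of the cracking event.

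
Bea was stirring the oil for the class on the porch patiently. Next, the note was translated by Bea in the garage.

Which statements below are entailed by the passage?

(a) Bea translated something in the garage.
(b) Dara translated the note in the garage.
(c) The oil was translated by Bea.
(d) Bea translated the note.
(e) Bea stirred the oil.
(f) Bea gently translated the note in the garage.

(a) Entailed — every conjunct here is already in the original translating event.
(b) Not entailed — the passage has Bea translating the note, not Dara.
(c) Not entailed — Bea translated the note, not the oil; the oil belongs to the stirring event.
(d) Entailed — this follows by dropping conjuncts from the translating event's description.
(e) Entailed — 'stir' is an activity; 'was stirring' entails that some stirring happened, so 'stirred' holds.
(f) Not entailed — 'gently' adds information not in the original event.

(a), (d), (e)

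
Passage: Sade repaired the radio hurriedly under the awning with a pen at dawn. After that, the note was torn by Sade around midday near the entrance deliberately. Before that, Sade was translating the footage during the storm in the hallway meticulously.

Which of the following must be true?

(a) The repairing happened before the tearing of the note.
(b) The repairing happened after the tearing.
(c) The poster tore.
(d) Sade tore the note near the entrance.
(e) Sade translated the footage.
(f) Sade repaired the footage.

(a) Entailed — the narrative places the repairing before the tearing.
(b) Not entailed — the narrative places the repairing before the tearing, not after.
(c) Not entailed — the note is what tore, not the poster.
(d) Entailed — dropping 'deliberately', 'around midday' leaves a sub-description the original still satisfies.
(e) Not entailed — 'was translating' is progressive on an accomplishment; it does not entail the completed 'translated'.
(f) Not entailed — Sade repaired the radio, not the footage; the footage belongs to the translating event.

(a), (d)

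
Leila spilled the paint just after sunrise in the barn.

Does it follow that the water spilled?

no

Nothing is said about any water; only the paint is affected.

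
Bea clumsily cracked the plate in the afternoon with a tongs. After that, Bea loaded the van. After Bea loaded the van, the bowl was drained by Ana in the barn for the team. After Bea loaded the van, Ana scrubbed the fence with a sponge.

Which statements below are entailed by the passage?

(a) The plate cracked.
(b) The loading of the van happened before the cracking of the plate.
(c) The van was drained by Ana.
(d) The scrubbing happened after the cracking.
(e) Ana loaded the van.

(a), (d)

(a) Entailed — 'Bea cracked the plate' is causative; it entails the inchoative 'the plate cracked'.
(b) Not entailed — the narrative places the cracking before the loading, not after.
(c) Not entailed — Ana drained the bowl, not the van; the van belongs to the loading event.
(d) Entailed — the narrative places the cracking before the scrubbing.
(e) Not entailed — the passage has Bea loading the van, not Ana.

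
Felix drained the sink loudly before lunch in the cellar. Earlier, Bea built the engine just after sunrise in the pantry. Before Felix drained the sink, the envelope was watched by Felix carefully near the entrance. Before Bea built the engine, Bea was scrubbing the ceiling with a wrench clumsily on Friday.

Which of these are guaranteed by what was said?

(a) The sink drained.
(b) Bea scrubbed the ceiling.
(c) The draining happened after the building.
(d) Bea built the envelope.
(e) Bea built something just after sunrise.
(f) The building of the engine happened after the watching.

(a) Entailed — 'Felix drained the sink' is causative; it entails the inchoative 'the sink drained'.
(b) Entailed — 'scrub' is an activity; 'was scrubbing' entails that some scrubbing happened, so 'scrubbed' holds.
(c) Entailed — the narrative places the building before the draining.
(d) Not entailed — Bea built the engine, not the envelope; the envelope belongs to the watching event.
(e) Entailed — dropping 'in the pantry' and generalizing the patient leaves a sub-description the original still satisfies.
(f) Not entailed — the narrative doesn't order the watching relative to the building.

(a), (b), (c), (e)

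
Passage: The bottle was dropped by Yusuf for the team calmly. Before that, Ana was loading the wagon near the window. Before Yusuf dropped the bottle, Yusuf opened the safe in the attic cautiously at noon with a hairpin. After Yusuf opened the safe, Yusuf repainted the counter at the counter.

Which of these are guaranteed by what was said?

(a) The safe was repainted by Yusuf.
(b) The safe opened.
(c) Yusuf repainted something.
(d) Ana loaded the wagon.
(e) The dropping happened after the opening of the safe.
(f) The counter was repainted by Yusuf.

(b), (c), (e), (f)

(a) Not entailed — Yusuf repainted the counter, not the safe; the safe belongs to the opening event.
(b) Entailed — 'Yusuf opened the safe' is causative; it entails the inchoative 'the safe opened'.
(c) Entailed — every conjunct here is already in the original repainting event.
(d) Not entailed — 'was loading' is progressive on an accomplishment; it does not entail the completed 'loaded'.
(e) Entailed — the narrative places the opening before the dropping.
(f) Entailed — the original entails any weakening of itself; this just drops 'at the counter'.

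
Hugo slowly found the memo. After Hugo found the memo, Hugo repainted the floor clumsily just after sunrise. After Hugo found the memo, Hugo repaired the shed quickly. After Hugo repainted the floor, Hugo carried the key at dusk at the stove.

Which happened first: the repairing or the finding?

the finding

The connectives place the finding before the repairing.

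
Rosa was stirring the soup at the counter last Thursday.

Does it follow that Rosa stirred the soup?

'stir' is atelic; if Rosa was stirring the soup, then Rosa stirred the soup (for some time).

yes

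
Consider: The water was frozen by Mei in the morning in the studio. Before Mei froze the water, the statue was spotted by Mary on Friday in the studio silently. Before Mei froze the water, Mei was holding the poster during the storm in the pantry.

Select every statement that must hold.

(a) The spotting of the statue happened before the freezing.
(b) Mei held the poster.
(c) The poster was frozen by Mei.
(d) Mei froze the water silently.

(a), (b)

(a) Entailed — the narrative places the spotting before the freezing.
(b) Entailed — 'hold' is an activity; 'was holding' entails that some holding happened, so 'held' holds.
(c) Not entailed — Mei froze the water, not the poster; the poster belongs to the holding event.
(d) Not entailed — 'silently' adds information not in the original event.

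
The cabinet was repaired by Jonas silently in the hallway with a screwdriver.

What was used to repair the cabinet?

'with a screwdriver' marks the instrument of the repairing event.

a screwdriver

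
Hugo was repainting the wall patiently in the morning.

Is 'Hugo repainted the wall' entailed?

no

'was repainting' is progressive; for an accomplishment like 'repaint the wall', it doesn't entail completion.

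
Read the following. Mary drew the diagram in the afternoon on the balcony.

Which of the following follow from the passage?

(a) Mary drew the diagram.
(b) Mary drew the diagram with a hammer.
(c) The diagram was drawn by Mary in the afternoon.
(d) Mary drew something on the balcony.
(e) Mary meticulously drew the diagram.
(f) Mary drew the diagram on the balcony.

(a), (c), (d), (f)

(a) Entailed — this follows by dropping conjuncts from the drawing event's description.
(b) Not entailed — 'with a hammer' adds information not in the original event.
(c) Entailed — every conjunct here is already in the original drawing event.
(d) Entailed — this follows by dropping conjuncts from the drawing event's description.
(e) Not entailed — 'meticulously' adds information not in the original event.
(f) Entailed — every conjunct here is already in the original drawing event.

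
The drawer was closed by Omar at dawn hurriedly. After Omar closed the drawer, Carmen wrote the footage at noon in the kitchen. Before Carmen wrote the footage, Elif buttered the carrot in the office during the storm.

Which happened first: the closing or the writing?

The connectives place the closing before the writing.

the closing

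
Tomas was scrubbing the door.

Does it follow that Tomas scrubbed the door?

yes

'scrub' is atelic; if Tomas was scrubbing the door, then Tomas scrubbed the door (for some time).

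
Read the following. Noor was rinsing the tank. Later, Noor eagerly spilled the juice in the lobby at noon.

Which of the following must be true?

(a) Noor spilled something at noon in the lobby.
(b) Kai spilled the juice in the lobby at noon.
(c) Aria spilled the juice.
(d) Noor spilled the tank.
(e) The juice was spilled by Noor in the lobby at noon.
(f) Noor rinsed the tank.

(a), (e), (f)

(a) Entailed — the original entails any weakening of itself; this just drops 'eagerly' and generalizes the patient.
(b) Not entailed — the passage has Noor spilling the juice, not Kai.
(c) Not entailed — the passage has Noor spilling the juice, not Aria.
(d) Not entailed — Noor spilled the juice, not the tank; the tank belongs to the rinsing event.
(e) Entailed — the original entails any weakening of itself; this just drops 'eagerly'.
(f) Entailed — 'rinse' is an activity; 'was rinsing' entails that some rinsing happened, so 'rinsed' holds.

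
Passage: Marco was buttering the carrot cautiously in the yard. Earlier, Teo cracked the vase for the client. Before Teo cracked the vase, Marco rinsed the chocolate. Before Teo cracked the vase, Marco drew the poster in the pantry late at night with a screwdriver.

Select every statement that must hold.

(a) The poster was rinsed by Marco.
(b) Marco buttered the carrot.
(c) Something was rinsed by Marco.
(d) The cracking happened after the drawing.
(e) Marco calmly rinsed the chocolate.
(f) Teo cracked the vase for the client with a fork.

(c), (d)

(a) Not entailed — Marco rinsed the chocolate, not the poster; the poster belongs to the drawing event.
(b) Not entailed — 'was buttering' is progressive on an accomplishment; it does not entail the completed 'buttered'.
(c) Entailed — this follows by dropping conjuncts from the rinsing event's description.
(d) Entailed — the narrative places the drawing before the cracking.
(e) Not entailed — 'calmly' adds information not in the original event.
(f) Not entailed — 'with a fork' adds information not in the original event.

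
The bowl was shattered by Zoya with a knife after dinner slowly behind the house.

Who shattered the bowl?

Zoya

'Zoya' marks the agent of the shattering event.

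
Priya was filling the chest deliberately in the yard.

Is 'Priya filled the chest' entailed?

no

'was filling' is progressive; for an accomplishment like 'fill the chest', it doesn't entail completion.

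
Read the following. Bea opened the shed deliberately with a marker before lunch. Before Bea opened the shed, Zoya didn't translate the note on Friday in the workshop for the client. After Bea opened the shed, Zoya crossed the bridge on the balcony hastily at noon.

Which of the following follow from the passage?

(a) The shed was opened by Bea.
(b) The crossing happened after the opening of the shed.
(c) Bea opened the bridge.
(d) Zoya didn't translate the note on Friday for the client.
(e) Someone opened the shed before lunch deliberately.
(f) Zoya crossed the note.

(a) Entailed — this follows by dropping conjuncts from the opening event's description.
(b) Entailed — the narrative places the opening before the crossing.
(c) Not entailed — Bea opened the shed, not the bridge; the bridge belongs to the crossing event.
(d) Not entailed — dropping 'in the workshop' under negation is not valid — the original leaves open that Zoya translated the note some other way.
(e) Entailed — the original entails any weakening of itself; this just drops 'with a marker' and generalizes the agent.
(f) Not entailed — Zoya crossed the bridge, not the note; the note belongs to the translating event.

(a), (b), (e)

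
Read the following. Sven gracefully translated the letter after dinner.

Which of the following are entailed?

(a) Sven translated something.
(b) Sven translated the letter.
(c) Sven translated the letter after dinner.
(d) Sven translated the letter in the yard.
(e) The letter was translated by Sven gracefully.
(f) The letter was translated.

(a), (b), (c), (e), (f)

(a) Entailed — every conjunct here is already in the original translating event.
(b) Entailed — every conjunct here is already in the original translating event.
(c) Entailed — the original entails any weakening of itself; this just drops 'gracefully'.
(d) Not entailed — 'in the yard' adds information not in the original event.
(e) Entailed — the original entails any weakening of itself; this just drops 'after dinner'.
(f) Entailed — dropping 'after dinner', 'gracefully' and generalizing the agent leaves a sub-description the original still satisfies.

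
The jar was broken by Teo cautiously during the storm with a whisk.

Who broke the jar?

Teo

'Teo' marks the agent of the breaking event.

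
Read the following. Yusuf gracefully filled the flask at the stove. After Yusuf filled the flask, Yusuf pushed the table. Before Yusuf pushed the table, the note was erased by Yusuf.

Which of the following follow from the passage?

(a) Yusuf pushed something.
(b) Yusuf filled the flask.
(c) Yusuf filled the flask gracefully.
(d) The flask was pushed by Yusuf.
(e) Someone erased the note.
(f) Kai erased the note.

(a), (b), (c), (e)

(a) Entailed — every conjunct here is already in the original pushing event.
(b) Entailed — dropping 'at the stove', 'gracefully' leaves a sub-description the original still satisfies.
(c) Entailed — dropping 'at the stove' leaves a sub-description the original still satisfies.
(d) Not entailed — Yusuf pushed the table, not the flask; the flask belongs to the filling event.
(e) Entailed — the original entails any weakening of itself; this just generalizes the agent.
(f) Not entailed — the passage has Yusuf erasing the note, not Kai.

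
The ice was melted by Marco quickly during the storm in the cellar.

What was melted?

the ice

'the ice' marks the patient of the melting event.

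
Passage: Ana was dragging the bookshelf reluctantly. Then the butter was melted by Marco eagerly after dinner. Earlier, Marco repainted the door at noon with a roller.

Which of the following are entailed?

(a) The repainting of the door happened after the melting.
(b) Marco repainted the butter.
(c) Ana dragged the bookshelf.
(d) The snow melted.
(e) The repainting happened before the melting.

(a) Not entailed — the narrative places the repainting before the melting, not after.
(b) Not entailed — Marco repainted the door, not the butter; the butter belongs to the melting event.
(c) Entailed — 'drag' is an activity; 'was dragging' entails that some dragging happened, so 'dragged' holds.
(d) Not entailed — the butter is what melted, not the snow.
(e) Entailed — the narrative places the repainting before the melting.

(c), (e)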